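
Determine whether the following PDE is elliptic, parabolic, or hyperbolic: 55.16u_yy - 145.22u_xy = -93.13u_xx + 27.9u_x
Rewriting in standard form: 93.13u_xx - 145.22u_xy + 55.16u_yy - 27.9u_x = 0. Coefficients: A = 93.13, B = -145.22, C = 55.16. B² - 4AC = 540.6452, which is positive, so the equation is hyperbolic.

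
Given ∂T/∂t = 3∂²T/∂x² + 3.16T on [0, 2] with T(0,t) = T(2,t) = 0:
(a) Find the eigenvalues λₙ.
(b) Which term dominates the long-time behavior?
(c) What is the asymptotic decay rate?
Eigenvalues: λₙ = 3n²π²/2² - 3.16.
First three modes:
  n=1: λ₁ = 3π²/2² - 3.16 ≈ 4.242
  n=2: λ₂ = 12π²/2² - 3.16 ≈ 26.449
  n=3: λ₃ = 27π²/2² - 3.16 ≈ 63.46
Since 3π²/2² ≈ 7.402 > 3.16, all λₙ > 0.
The n=1 mode decays slowest → dominates as t → ∞.
Asymptotic: T ~ c₁ sin(πx/2) e^{-λ₁t} with decay rate λ₁ ≈ 4.242.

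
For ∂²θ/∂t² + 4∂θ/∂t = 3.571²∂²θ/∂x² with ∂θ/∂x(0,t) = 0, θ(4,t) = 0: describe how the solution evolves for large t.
θ → 0. Damping (γ=4) dissipates energy; oscillations decay exponentially.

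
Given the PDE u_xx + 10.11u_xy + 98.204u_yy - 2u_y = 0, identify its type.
The second-order coefficients are A = 1, B = 10.11, C = 98.204. Since B² - 4AC = -290.6039 < 0, this is an elliptic PDE.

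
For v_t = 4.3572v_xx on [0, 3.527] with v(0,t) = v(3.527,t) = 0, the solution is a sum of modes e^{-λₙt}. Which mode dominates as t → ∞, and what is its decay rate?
Eigenvalues: λₙ = 4.3572n²π²/3.527².
First three modes:
  n=1: λ₁ = 4.3572π²/3.527² ≈ 3.457
  n=2: λ₂ = 17.4288π²/3.527² ≈ 13.828 (4× faster decay)
  n=3: λ₃ = 39.2148π²/3.527² ≈ 31.113 (9× faster decay)
As t → ∞, higher modes decay exponentially faster. The n=1 mode dominates: v ~ c₁ sin(πx/3.527) e^{-λ₁t}.
Decay rate: λ₁ = 4.3572π²/3.527² ≈ 3.457.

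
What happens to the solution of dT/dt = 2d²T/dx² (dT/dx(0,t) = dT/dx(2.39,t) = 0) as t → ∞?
T → constant (steady state). Heat is conserved (no flux at boundaries); solution approaches the spatial average.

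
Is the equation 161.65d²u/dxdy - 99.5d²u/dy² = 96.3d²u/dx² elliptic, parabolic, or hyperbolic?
Rewriting in standard form: -96.3d²u/dx² + 161.65d²u/dxdy - 99.5d²u/dy² = 0. Computing B² - 4AC with A = -96.3, B = 161.65, C = -99.5: discriminant = -12196.6775 (negative). Answer: elliptic.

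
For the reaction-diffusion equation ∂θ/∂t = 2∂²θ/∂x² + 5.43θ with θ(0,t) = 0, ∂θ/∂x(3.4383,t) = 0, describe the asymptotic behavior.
θ grows unboundedly. Reaction dominates diffusion (r=5.43 > κπ²/(4L²)≈0.42); solution grows exponentially.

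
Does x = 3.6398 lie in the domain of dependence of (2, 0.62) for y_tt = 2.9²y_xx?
Yes. The domain of dependence is [0.202, 3.798], and 3.6398 ∈ [0.202, 3.798].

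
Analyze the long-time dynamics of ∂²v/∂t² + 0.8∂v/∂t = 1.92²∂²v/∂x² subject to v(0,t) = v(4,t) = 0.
Long-time behavior: v → 0. Damping (γ=0.8) dissipates energy; oscillations decay exponentially.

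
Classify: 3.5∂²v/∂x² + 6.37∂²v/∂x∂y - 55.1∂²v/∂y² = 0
Hyperbolic (discriminant = 811.9769).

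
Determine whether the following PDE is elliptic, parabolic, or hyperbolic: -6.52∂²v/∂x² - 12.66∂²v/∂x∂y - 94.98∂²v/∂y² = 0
Coefficients: A = -6.52, B = -12.66, C = -94.98. B² - 4AC = -2316.8028, which is negative, so the equation is elliptic.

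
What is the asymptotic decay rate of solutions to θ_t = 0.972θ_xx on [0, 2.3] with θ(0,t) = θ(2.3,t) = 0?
Eigenvalues: λₙ = 0.972n²π²/2.3².
First three modes:
  n=1: λ₁ = 0.972π²/2.3² ≈ 1.813
  n=2: λ₂ = 3.888π²/2.3² ≈ 7.254 (4× faster decay)
  n=3: λ₃ = 8.748π²/2.3² ≈ 16.321 (9× faster decay)
As t → ∞, higher modes decay exponentially faster. The n=1 mode dominates: θ ~ c₁ sin(πx/2.3) e^{-λ₁t}.
Decay rate: λ₁ = 0.972π²/2.3² ≈ 1.813.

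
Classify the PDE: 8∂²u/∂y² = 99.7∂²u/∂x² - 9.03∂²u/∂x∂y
Rewriting in standard form: -99.7∂²u/∂x² + 9.03∂²u/∂x∂y + 8∂²u/∂y² = 0. A = -99.7, B = 9.03, C = 8. Discriminant B² - 4AC = 3271.9409. Since 3271.9409 > 0, hyperbolic.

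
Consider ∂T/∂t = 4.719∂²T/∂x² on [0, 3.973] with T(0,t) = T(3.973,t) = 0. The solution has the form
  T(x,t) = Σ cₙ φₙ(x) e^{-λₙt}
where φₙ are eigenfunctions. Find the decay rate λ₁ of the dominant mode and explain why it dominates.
Eigenvalues: λₙ = 4.719n²π²/3.973².
First three modes:
  n=1: λ₁ = 4.719π²/3.973² ≈ 2.951
  n=2: λ₂ = 18.876π²/3.973² ≈ 11.802 (4× faster decay)
  n=3: λ₃ = 42.471π²/3.973² ≈ 26.556 (9× faster decay)
As t → ∞, higher modes decay exponentially faster. The n=1 mode dominates: T ~ c₁ sin(πx/3.973) e^{-λ₁t}.
Decay rate: λ₁ = 4.719π²/3.973² ≈ 2.951.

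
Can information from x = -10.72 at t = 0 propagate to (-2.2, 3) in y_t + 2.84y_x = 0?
Yes. The characteristic through (-2.2, 3) passes through x = -10.72.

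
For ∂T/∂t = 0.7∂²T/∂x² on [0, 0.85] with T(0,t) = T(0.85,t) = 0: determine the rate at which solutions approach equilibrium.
Eigenvalues: λₙ = 0.7n²π²/0.85².
First three modes:
  n=1: λ₁ = 0.7π²/0.85² ≈ 9.562
  n=2: λ₂ = 2.8π²/0.85² ≈ 38.249 (4× faster decay)
  n=3: λ₃ = 6.3π²/0.85² ≈ 86.06 (9× faster decay)
As t → ∞, higher modes decay exponentially faster. The n=1 mode dominates: T ~ c₁ sin(πx/0.85) e^{-λ₁t}.
Decay rate: λ₁ = 0.7π²/0.85² ≈ 9.562.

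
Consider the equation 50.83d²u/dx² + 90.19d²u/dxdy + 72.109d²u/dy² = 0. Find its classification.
Elliptic. (A = 50.83, B = 90.19, C = 72.109 gives B² - 4AC = -6526.96578.)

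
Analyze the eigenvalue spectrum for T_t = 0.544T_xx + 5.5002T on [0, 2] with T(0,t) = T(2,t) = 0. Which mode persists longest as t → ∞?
Eigenvalues: λₙ = 0.544n²π²/2² - 5.5002.
First three modes:
  n=1: λ₁ = 0.544π²/2² - 5.5002 ≈ -4.158
  n=2: λ₂ = 2.176π²/2² - 5.5002 ≈ -0.131
  n=3: λ₃ = 4.896π²/2² - 5.5002 ≈ 6.58
Since 0.544π²/2² ≈ 1.342 < 5.5002, λ₁ < 0.
The n=1 mode grows fastest (−λₙ is largest for n=1) → dominates.
Asymptotic: T ~ c₁ sin(πx/2) e^{4.158t} (exponential growth at rate −λ₁ ≈ 4.158).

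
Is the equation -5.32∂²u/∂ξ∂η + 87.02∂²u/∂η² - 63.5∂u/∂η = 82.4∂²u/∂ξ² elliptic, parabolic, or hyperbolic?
Rewriting in standard form: -82.4∂²u/∂ξ² - 5.32∂²u/∂ξ∂η + 87.02∂²u/∂η² - 63.5∂u/∂η = 0. Computing B² - 4AC with A = -82.4, B = -5.32, C = 87.02: discriminant = 28710.0944 (positive). Answer: hyperbolic.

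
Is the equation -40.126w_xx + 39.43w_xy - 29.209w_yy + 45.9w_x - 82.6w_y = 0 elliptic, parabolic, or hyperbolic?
Computing B² - 4AC with A = -40.126, B = 39.43, C = -29.209: discriminant = -3133.436436 (negative). Answer: elliptic.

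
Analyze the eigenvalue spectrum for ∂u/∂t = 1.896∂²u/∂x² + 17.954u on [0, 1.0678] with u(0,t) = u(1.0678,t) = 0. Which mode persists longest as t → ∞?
Eigenvalues: λₙ = 1.896n²π²/1.0678² - 17.954.
First three modes:
  n=1: λ₁ = 1.896π²/1.0678² - 17.954 ≈ -1.542
  n=2: λ₂ = 7.584π²/1.0678² - 17.954 ≈ 47.694
  n=3: λ₃ = 17.064π²/1.0678² - 17.954 ≈ 129.753
Since 1.896π²/1.0678² ≈ 16.412 < 17.954, λ₁ < 0.
The n=1 mode grows fastest (−λₙ is largest for n=1) → dominates.
Asymptotic: u ~ c₁ sin(πx/1.0678) e^{1.542t} (exponential growth at rate −λ₁ ≈ 1.542).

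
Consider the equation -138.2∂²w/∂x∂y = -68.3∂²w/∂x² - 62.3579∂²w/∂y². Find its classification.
Rewriting in standard form: 68.3∂²w/∂x² - 138.2∂²w/∂x∂y + 62.3579∂²w/∂y² = 0. Hyperbolic. (A = 68.3, B = -138.2, C = 62.3579 gives B² - 4AC = 2063.06172.)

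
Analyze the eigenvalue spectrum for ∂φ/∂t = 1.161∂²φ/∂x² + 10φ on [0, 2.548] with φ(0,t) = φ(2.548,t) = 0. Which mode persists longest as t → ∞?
Eigenvalues: λₙ = 1.161n²π²/2.548² - 10.
First three modes:
  n=1: λ₁ = 1.161π²/2.548² - 10 ≈ -8.235
  n=2: λ₂ = 4.644π²/2.548² - 10 ≈ -2.94
  n=3: λ₃ = 10.449π²/2.548² - 10 ≈ 5.885
Since 1.161π²/2.548² ≈ 1.765 < 10, λ₁ < 0.
The n=1 mode grows fastest (−λₙ is largest for n=1) → dominates.
Asymptotic: φ ~ c₁ sin(πx/2.548) e^{8.235t} (exponential growth at rate −λ₁ ≈ 8.235).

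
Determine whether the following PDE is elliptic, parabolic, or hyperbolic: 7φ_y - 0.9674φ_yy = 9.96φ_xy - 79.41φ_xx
Rewriting in standard form: 79.41φ_xx - 9.96φ_xy - 0.9674φ_yy + 7φ_y = 0. Coefficients: A = 79.41, B = -9.96, C = -0.9674. B² - 4AC = 406.486536, which is positive, so the equation is hyperbolic.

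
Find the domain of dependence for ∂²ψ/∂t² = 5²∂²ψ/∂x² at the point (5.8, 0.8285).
Domain of dependence: [1.6575, 9.9425]. Signals travel at speed 5, so data within |x - 5.8| ≤ 5·0.8285 = 4.1425 can reach the point.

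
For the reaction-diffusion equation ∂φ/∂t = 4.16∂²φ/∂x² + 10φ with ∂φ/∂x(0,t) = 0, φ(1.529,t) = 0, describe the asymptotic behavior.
φ grows unboundedly. Reaction dominates diffusion (r=10 > κπ²/(4L²)≈4.39); solution grows exponentially.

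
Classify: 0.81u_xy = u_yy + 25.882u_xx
Rewriting in standard form: -25.882u_xx + 0.81u_xy - u_yy = 0. Elliptic (discriminant = -102.8719).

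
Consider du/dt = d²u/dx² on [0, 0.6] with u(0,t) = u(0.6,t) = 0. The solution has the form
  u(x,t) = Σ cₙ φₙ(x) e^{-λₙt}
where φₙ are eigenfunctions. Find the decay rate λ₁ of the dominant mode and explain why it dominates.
Eigenvalues: λₙ = n²π²/0.6².
First three modes:
  n=1: λ₁ = π²/0.6² ≈ 27.416
  n=2: λ₂ = 4π²/0.6² ≈ 109.662 (4× faster decay)
  n=3: λ₃ = 9π²/0.6² ≈ 246.74 (9× faster decay)
As t → ∞, higher modes decay exponentially faster. The n=1 mode dominates: u ~ c₁ sin(πx/0.6) e^{-λ₁t}.
Decay rate: λ₁ = π²/0.6² ≈ 27.416.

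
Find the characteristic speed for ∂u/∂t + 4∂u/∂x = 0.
Speed = 4. Information travels along x - 4t = const (rightward).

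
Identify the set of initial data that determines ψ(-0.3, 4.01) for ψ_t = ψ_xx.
The entire real line. The heat equation has infinite propagation speed: any initial disturbance instantly affects all points (though exponentially small far away).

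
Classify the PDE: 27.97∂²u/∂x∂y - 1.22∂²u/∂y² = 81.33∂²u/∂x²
Rewriting in standard form: -81.33∂²u/∂x² + 27.97∂²u/∂x∂y - 1.22∂²u/∂y² = 0. A = -81.33, B = 27.97, C = -1.22. Discriminant B² - 4AC = 385.4305. Since 385.4305 > 0, hyperbolic.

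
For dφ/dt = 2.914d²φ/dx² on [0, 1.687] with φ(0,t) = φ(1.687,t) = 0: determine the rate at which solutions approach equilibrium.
Eigenvalues: λₙ = 2.914n²π²/1.687².
First three modes:
  n=1: λ₁ = 2.914π²/1.687² ≈ 10.106
  n=2: λ₂ = 11.656π²/1.687² ≈ 40.422 (4× faster decay)
  n=3: λ₃ = 26.226π²/1.687² ≈ 90.95 (9× faster decay)
As t → ∞, higher modes decay exponentially faster. The n=1 mode dominates: φ ~ c₁ sin(πx/1.687) e^{-λ₁t}.
Decay rate: λ₁ = 2.914π²/1.687² ≈ 10.106.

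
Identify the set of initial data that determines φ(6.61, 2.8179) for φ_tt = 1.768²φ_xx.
Domain of dependence: [1.6279528, 11.5920472]. Signals travel at speed 1.768, so data within |x - 6.61| ≤ 1.768·2.8179 = 4.9820472 can reach the point.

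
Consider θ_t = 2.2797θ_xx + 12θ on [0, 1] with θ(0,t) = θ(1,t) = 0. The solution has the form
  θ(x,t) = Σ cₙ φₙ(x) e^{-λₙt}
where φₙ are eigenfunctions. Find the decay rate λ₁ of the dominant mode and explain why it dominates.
Eigenvalues: λₙ = 2.2797n²π²/1² - 12.
First three modes:
  n=1: λ₁ = 2.2797π² - 12 ≈ 10.5
  n=2: λ₂ = 9.1188π² - 12 ≈ 77.999
  n=3: λ₃ = 20.5173π² - 12 ≈ 190.498
Since 2.2797π² ≈ 22.5 > 12, all λₙ > 0.
The n=1 mode decays slowest → dominates as t → ∞.
Asymptotic: θ ~ c₁ sin(πx/1) e^{-λ₁t} with decay rate λ₁ ≈ 10.5.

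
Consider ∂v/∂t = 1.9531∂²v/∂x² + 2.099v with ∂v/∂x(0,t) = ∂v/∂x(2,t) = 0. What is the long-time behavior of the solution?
As t → ∞, v grows unboundedly. With Neumann BCs the constant mode has diffusion eigenvalue 0, so any r > 0 makes it grow like e^(2.099t); solution grows exponentially.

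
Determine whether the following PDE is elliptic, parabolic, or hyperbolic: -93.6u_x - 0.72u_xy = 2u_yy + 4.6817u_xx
Rewriting in standard form: -4.6817u_xx - 0.72u_xy - 2u_yy - 93.6u_x = 0. Coefficients: A = -4.6817, B = -0.72, C = -2. B² - 4AC = -36.9352, which is negative, so the equation is elliptic.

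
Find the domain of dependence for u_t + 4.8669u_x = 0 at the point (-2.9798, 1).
A single point: x = -7.8467. The characteristic through (-2.9798, 1) is x - 4.8669t = const, so x = -2.9798 - 4.8669·1 = -7.8467.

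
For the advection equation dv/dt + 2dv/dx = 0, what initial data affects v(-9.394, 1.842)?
A single point: x = -13.078. The characteristic through (-9.394, 1.842) is x - 2t = const, so x = -9.394 - 2·1.842 = -13.078.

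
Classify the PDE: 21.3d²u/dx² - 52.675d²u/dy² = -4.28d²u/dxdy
Rewriting in standard form: 21.3d²u/dx² + 4.28d²u/dxdy - 52.675d²u/dy² = 0. A = 21.3, B = 4.28, C = -52.675. Discriminant B² - 4AC = 4506.2284. Since 4506.2284 > 0, hyperbolic.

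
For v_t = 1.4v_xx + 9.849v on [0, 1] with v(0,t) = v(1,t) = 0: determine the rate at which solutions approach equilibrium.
Eigenvalues: λₙ = 1.4n²π²/1² - 9.849.
First three modes:
  n=1: λ₁ = 1.4π² - 9.849 ≈ 3.968
  n=2: λ₂ = 5.6π² - 9.849 ≈ 45.421
  n=3: λ₃ = 12.6π² - 9.849 ≈ 114.508
Since 1.4π² ≈ 13.817 > 9.849, all λₙ > 0.
The n=1 mode decays slowest → dominates as t → ∞.
Asymptotic: v ~ c₁ sin(πx/1) e^{-λ₁t} with decay rate λ₁ ≈ 3.968.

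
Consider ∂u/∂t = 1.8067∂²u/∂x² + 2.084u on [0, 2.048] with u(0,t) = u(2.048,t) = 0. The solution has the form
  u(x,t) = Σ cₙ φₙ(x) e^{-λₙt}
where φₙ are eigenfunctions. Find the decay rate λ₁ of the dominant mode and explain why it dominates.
Eigenvalues: λₙ = 1.8067n²π²/2.048² - 2.084.
First three modes:
  n=1: λ₁ = 1.8067π²/2.048² - 2.084 ≈ 2.167
  n=2: λ₂ = 7.2268π²/2.048² - 2.084 ≈ 14.921
  n=3: λ₃ = 16.2603π²/2.048² - 2.084 ≈ 36.178
Since 1.8067π²/2.048² ≈ 4.251 > 2.084, all λₙ > 0.
The n=1 mode decays slowest → dominates as t → ∞.
Asymptotic: u ~ c₁ sin(πx/2.048) e^{-λ₁t} with decay rate λ₁ ≈ 2.167.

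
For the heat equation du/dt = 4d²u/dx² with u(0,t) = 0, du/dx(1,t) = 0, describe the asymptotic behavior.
u → 0. Heat escapes through the Dirichlet boundary.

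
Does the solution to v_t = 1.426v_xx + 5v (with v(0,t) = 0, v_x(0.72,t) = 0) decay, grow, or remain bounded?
v → 0. Diffusion dominates reaction (r=5 < κπ²/(4L²)≈6.79); solution decays.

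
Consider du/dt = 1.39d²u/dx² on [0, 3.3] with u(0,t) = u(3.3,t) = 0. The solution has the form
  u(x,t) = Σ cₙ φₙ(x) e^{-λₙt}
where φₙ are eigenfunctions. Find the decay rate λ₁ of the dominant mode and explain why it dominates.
Eigenvalues: λₙ = 1.39n²π²/3.3².
First three modes:
  n=1: λ₁ = 1.39π²/3.3² ≈ 1.26
  n=2: λ₂ = 5.56π²/3.3² ≈ 5.039 (4× faster decay)
  n=3: λ₃ = 12.51π²/3.3² ≈ 11.338 (9× faster decay)
As t → ∞, higher modes decay exponentially faster. The n=1 mode dominates: u ~ c₁ sin(πx/3.3) e^{-λ₁t}.
Decay rate: λ₁ = 1.39π²/3.3² ≈ 1.26.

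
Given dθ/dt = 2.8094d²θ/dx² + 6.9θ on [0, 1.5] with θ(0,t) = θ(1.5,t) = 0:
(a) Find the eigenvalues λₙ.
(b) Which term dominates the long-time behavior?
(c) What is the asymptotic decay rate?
Eigenvalues: λₙ = 2.8094n²π²/1.5² - 6.9.
First three modes:
  n=1: λ₁ = 2.8094π²/1.5² - 6.9 ≈ 5.423
  n=2: λ₂ = 11.2376π²/1.5² - 6.9 ≈ 42.394
  n=3: λ₃ = 25.2846π²/1.5² - 6.9 ≈ 104.011
Since 2.8094π²/1.5² ≈ 12.323 > 6.9, all λₙ > 0.
The n=1 mode decays slowest → dominates as t → ∞.
Asymptotic: θ ~ c₁ sin(πx/1.5) e^{-λ₁t} with decay rate λ₁ ≈ 5.423.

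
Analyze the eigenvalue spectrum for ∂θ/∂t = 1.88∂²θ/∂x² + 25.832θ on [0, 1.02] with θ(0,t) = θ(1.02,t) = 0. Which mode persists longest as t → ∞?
Eigenvalues: λₙ = 1.88n²π²/1.02² - 25.832.
First three modes:
  n=1: λ₁ = 1.88π²/1.02² - 25.832 ≈ -7.998
  n=2: λ₂ = 7.52π²/1.02² - 25.832 ≈ 45.505
  n=3: λ₃ = 16.92π²/1.02² - 25.832 ≈ 134.677
Since 1.88π²/1.02² ≈ 17.834 < 25.832, λ₁ < 0.
The n=1 mode grows fastest (−λₙ is largest for n=1) → dominates.
Asymptotic: θ ~ c₁ sin(πx/1.02) e^{7.998t} (exponential growth at rate −λ₁ ≈ 7.998).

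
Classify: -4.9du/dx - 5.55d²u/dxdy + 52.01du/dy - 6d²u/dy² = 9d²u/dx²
Rewriting in standard form: -9d²u/dx² - 5.55d²u/dxdy - 6d²u/dy² - 4.9du/dx + 52.01du/dy = 0. Elliptic (discriminant = -185.1975).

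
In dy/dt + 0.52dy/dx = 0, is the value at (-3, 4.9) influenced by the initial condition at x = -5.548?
Yes. The characteristic through (-3, 4.9) passes through x = -5.548.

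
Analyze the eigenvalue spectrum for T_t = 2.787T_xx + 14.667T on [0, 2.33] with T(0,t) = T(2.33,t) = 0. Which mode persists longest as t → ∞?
Eigenvalues: λₙ = 2.787n²π²/2.33² - 14.667.
First three modes:
  n=1: λ₁ = 2.787π²/2.33² - 14.667 ≈ -9.6
  n=2: λ₂ = 11.148π²/2.33² - 14.667 ≈ 5.6
  n=3: λ₃ = 25.083π²/2.33² - 14.667 ≈ 30.933
Since 2.787π²/2.33² ≈ 5.067 < 14.667, λ₁ < 0.
The n=1 mode grows fastest (−λₙ is largest for n=1) → dominates.
Asymptotic: T ~ c₁ sin(πx/2.33) e^{9.6t} (exponential growth at rate −λ₁ ≈ 9.6).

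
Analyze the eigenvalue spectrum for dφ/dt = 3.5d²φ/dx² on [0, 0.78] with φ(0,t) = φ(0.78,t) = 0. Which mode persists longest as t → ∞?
Eigenvalues: λₙ = 3.5n²π²/0.78².
First three modes:
  n=1: λ₁ = 3.5π²/0.78² ≈ 56.778
  n=2: λ₂ = 14π²/0.78² ≈ 227.111 (4× faster decay)
  n=3: λ₃ = 31.5π²/0.78² ≈ 511 (9× faster decay)
As t → ∞, higher modes decay exponentially faster. The n=1 mode dominates: φ ~ c₁ sin(πx/0.78) e^{-λ₁t}.
Decay rate: λ₁ = 3.5π²/0.78² ≈ 56.778.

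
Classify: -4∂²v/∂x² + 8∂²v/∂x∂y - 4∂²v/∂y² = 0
Parabolic (discriminant = 0).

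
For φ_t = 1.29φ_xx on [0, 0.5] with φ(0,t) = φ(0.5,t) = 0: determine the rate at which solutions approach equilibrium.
Eigenvalues: λₙ = 1.29n²π²/0.5².
First three modes:
  n=1: λ₁ = 1.29π²/0.5² ≈ 50.927
  n=2: λ₂ = 5.16π²/0.5² ≈ 203.709 (4× faster decay)
  n=3: λ₃ = 11.61π²/0.5² ≈ 458.344 (9× faster decay)
As t → ∞, higher modes decay exponentially faster. The n=1 mode dominates: φ ~ c₁ sin(πx/0.5) e^{-λ₁t}.
Decay rate: λ₁ = 1.29π²/0.5² ≈ 50.927.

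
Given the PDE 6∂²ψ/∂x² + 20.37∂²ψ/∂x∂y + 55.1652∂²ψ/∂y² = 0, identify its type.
The second-order coefficients are A = 6, B = 20.37, C = 55.1652. Since B² - 4AC = -909.0279 < 0, this is an elliptic PDE.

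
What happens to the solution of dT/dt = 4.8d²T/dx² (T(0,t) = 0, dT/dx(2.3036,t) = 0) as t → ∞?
T → 0. Heat escapes through the Dirichlet boundary.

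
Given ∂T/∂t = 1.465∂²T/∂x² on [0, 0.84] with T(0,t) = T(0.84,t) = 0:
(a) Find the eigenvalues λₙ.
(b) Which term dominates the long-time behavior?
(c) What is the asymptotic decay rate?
Eigenvalues: λₙ = 1.465n²π²/0.84².
First three modes:
  n=1: λ₁ = 1.465π²/0.84² ≈ 20.492
  n=2: λ₂ = 5.86π²/0.84² ≈ 81.967 (4× faster decay)
  n=3: λ₃ = 13.185π²/0.84² ≈ 184.426 (9× faster decay)
As t → ∞, higher modes decay exponentially faster. The n=1 mode dominates: T ~ c₁ sin(πx/0.84) e^{-λ₁t}.
Decay rate: λ₁ = 1.465π²/0.84² ≈ 20.492.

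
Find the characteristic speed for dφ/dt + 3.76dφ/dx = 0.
Speed = 3.76. Information travels along x - 3.76t = const (rightward).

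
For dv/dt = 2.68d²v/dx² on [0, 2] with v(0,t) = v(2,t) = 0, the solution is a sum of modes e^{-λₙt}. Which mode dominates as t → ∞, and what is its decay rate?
Eigenvalues: λₙ = 2.68n²π²/2².
First three modes:
  n=1: λ₁ = 2.68π²/2² ≈ 6.613
  n=2: λ₂ = 10.72π²/2² ≈ 26.451 (4× faster decay)
  n=3: λ₃ = 24.12π²/2² ≈ 59.514 (9× faster decay)
As t → ∞, higher modes decay exponentially faster. The n=1 mode dominates: v ~ c₁ sin(πx/2) e^{-λ₁t}.
Decay rate: λ₁ = 2.68π²/2² ≈ 6.613.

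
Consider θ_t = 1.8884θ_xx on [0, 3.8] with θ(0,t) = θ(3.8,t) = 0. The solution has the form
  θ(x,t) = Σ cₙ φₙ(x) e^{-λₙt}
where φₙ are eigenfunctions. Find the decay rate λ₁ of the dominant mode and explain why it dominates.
Eigenvalues: λₙ = 1.8884n²π²/3.8².
First three modes:
  n=1: λ₁ = 1.8884π²/3.8² ≈ 1.291
  n=2: λ₂ = 7.5536π²/3.8² ≈ 5.163 (4× faster decay)
  n=3: λ₃ = 16.9956π²/3.8² ≈ 11.616 (9× faster decay)
As t → ∞, higher modes decay exponentially faster. The n=1 mode dominates: θ ~ c₁ sin(πx/3.8) e^{-λ₁t}.
Decay rate: λ₁ = 1.8884π²/3.8² ≈ 1.291.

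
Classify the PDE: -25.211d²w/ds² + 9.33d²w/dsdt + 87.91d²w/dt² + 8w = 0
A = -25.211, B = 9.33, C = 87.91. Discriminant B² - 4AC = 8952.24494. Since 8952.24494 > 0, hyperbolic.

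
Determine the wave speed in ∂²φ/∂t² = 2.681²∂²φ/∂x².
Speed = 2.681. Information travels along characteristics x = x₀ ± 2.681t.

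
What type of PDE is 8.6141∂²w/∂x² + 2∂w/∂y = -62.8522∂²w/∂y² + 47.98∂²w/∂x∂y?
Rewriting in standard form: 8.6141∂²w/∂x² - 47.98∂²w/∂x∂y + 62.8522∂²w/∂y² + 2∂w/∂y = 0. With A = 8.6141, B = -47.98, C = 62.8522, the discriminant is 136.41985592. This is a hyperbolic PDE.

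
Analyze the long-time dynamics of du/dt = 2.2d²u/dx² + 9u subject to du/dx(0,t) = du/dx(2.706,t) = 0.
Long-time behavior: u grows unboundedly. With Neumann BCs the constant mode has diffusion eigenvalue 0, so any r > 0 makes it grow like e^(9t); solution grows exponentially.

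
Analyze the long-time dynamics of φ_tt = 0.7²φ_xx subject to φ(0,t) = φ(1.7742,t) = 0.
Long-time behavior: φ oscillates (no decay). Energy is conserved; the solution oscillates indefinitely as standing waves.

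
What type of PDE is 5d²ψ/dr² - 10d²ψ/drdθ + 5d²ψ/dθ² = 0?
With A = 5, B = -10, C = 5, the discriminant is 0. This is a parabolic PDE.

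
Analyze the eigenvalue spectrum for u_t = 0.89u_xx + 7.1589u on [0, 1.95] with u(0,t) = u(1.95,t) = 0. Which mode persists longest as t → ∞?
Eigenvalues: λₙ = 0.89n²π²/1.95² - 7.1589.
First three modes:
  n=1: λ₁ = 0.89π²/1.95² - 7.1589 ≈ -4.849
  n=2: λ₂ = 3.56π²/1.95² - 7.1589 ≈ 2.081
  n=3: λ₃ = 8.01π²/1.95² - 7.1589 ≈ 13.632
Since 0.89π²/1.95² ≈ 2.31 < 7.1589, λ₁ < 0.
The n=1 mode grows fastest (−λₙ is largest for n=1) → dominates.
Asymptotic: u ~ c₁ sin(πx/1.95) e^{4.849t} (exponential growth at rate −λ₁ ≈ 4.849).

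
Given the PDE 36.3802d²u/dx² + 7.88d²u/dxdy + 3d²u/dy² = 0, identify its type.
The second-order coefficients are A = 36.3802, B = 7.88, C = 3. Since B² - 4AC = -374.468 < 0, this is an elliptic PDE.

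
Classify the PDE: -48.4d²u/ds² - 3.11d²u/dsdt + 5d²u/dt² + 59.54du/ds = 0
A = -48.4, B = -3.11, C = 5. Discriminant B² - 4AC = 977.6721. Since 977.6721 > 0, hyperbolic.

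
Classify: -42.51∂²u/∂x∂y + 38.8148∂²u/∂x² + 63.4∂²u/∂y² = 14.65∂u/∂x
Rewriting in standard form: 38.8148∂²u/∂x² - 42.51∂²u/∂x∂y + 63.4∂²u/∂y² - 14.65∂u/∂x = 0. Elliptic (discriminant = -8036.33318).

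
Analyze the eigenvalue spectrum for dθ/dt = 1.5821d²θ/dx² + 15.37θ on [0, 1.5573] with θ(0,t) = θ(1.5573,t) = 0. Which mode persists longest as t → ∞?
Eigenvalues: λₙ = 1.5821n²π²/1.5573² - 15.37.
First three modes:
  n=1: λ₁ = 1.5821π²/1.5573² - 15.37 ≈ -8.931
  n=2: λ₂ = 6.3284π²/1.5573² - 15.37 ≈ 10.384
  n=3: λ₃ = 14.2389π²/1.5573² - 15.37 ≈ 42.577
Since 1.5821π²/1.5573² ≈ 6.439 < 15.37, λ₁ < 0.
The n=1 mode grows fastest (−λₙ is largest for n=1) → dominates.
Asymptotic: θ ~ c₁ sin(πx/1.5573) e^{8.931t} (exponential growth at rate −λ₁ ≈ 8.931).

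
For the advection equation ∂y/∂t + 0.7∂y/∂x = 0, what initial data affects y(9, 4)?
A single point: x = 6.2. The characteristic through (9, 4) is x - 0.7t = const, so x = 9 - 0.7·4 = 6.2.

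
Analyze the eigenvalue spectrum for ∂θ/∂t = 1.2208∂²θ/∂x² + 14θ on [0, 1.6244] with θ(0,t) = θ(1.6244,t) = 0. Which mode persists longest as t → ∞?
Eigenvalues: λₙ = 1.2208n²π²/1.6244² - 14.
First three modes:
  n=1: λ₁ = 1.2208π²/1.6244² - 14 ≈ -9.434
  n=2: λ₂ = 4.8832π²/1.6244² - 14 ≈ 4.265
  n=3: λ₃ = 10.9872π²/1.6244² - 14 ≈ 27.096
Since 1.2208π²/1.6244² ≈ 4.566 < 14, λ₁ < 0.
The n=1 mode grows fastest (−λₙ is largest for n=1) → dominates.
Asymptotic: θ ~ c₁ sin(πx/1.6244) e^{9.434t} (exponential growth at rate −λ₁ ≈ 9.434).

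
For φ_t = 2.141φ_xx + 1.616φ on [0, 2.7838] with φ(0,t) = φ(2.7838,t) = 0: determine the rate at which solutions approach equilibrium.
Eigenvalues: λₙ = 2.141n²π²/2.7838² - 1.616.
First three modes:
  n=1: λ₁ = 2.141π²/2.7838² - 1.616 ≈ 1.111
  n=2: λ₂ = 8.564π²/2.7838² - 1.616 ≈ 9.291
  n=3: λ₃ = 19.269π²/2.7838² - 1.616 ≈ 22.924
Since 2.141π²/2.7838² ≈ 2.727 > 1.616, all λₙ > 0.
The n=1 mode decays slowest → dominates as t → ∞.
Asymptotic: φ ~ c₁ sin(πx/2.7838) e^{-λ₁t} with decay rate λ₁ ≈ 1.111.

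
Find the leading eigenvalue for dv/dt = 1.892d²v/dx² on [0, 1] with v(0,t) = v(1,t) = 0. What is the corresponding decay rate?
Eigenvalues: λₙ = 1.892n²π².
First three modes:
  n=1: λ₁ = 1.892π² ≈ 18.673
  n=2: λ₂ = 7.568π² ≈ 74.693 (4× faster decay)
  n=3: λ₃ = 17.028π² ≈ 168.06 (9× faster decay)
As t → ∞, higher modes decay exponentially faster. The n=1 mode dominates: v ~ c₁ sin(πx) e^{-λ₁t}.
Decay rate: λ₁ = 1.892π² ≈ 18.673.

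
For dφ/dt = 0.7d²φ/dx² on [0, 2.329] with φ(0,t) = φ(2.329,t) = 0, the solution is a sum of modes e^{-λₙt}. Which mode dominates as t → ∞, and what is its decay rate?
Eigenvalues: λₙ = 0.7n²π²/2.329².
First three modes:
  n=1: λ₁ = 0.7π²/2.329² ≈ 1.274
  n=2: λ₂ = 2.8π²/2.329² ≈ 5.095 (4× faster decay)
  n=3: λ₃ = 6.3π²/2.329² ≈ 11.463 (9× faster decay)
As t → ∞, higher modes decay exponentially faster. The n=1 mode dominates: φ ~ c₁ sin(πx/2.329) e^{-λ₁t}.
Decay rate: λ₁ = 0.7π²/2.329² ≈ 1.274.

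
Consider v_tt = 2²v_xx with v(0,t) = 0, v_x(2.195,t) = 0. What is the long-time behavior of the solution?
As t → ∞, v oscillates (no decay). Energy is conserved; the solution oscillates indefinitely as standing waves.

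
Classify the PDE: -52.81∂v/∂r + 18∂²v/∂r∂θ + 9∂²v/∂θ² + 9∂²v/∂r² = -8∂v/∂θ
Rewriting in standard form: 9∂²v/∂r² + 18∂²v/∂r∂θ + 9∂²v/∂θ² - 52.81∂v/∂r + 8∂v/∂θ = 0. A = 9, B = 18, C = 9. Discriminant B² - 4AC = 0. Since 0 = 0, parabolic.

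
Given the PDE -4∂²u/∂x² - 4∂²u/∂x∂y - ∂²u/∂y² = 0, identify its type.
The second-order coefficients are A = -4, B = -4, C = -1. Since B² - 4AC = 0 = 0, this is a parabolic PDE.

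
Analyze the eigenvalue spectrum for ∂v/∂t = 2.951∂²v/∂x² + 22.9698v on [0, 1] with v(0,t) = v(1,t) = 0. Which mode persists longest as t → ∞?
Eigenvalues: λₙ = 2.951n²π²/1² - 22.9698.
First three modes:
  n=1: λ₁ = 2.951π² - 22.9698 ≈ 6.155
  n=2: λ₂ = 11.804π² - 22.9698 ≈ 93.531
  n=3: λ₃ = 26.559π² - 22.9698 ≈ 239.157
Since 2.951π² ≈ 29.125 > 22.9698, all λₙ > 0.
The n=1 mode decays slowest → dominates as t → ∞.
Asymptotic: v ~ c₁ sin(πx/1) e^{-λ₁t} with decay rate λ₁ ≈ 6.155.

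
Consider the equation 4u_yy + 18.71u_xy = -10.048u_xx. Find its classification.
Rewriting in standard form: 10.048u_xx + 18.71u_xy + 4u_yy = 0. Hyperbolic. (A = 10.048, B = 18.71, C = 4 gives B² - 4AC = 189.2961.)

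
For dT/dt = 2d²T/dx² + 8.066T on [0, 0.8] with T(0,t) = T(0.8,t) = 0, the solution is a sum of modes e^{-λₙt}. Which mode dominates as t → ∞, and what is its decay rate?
Eigenvalues: λₙ = 2n²π²/0.8² - 8.066.
First three modes:
  n=1: λ₁ = 2π²/0.8² - 8.066 ≈ 22.777
  n=2: λ₂ = 8π²/0.8² - 8.066 ≈ 115.304
  n=3: λ₃ = 18π²/0.8² - 8.066 ≈ 269.517
Since 2π²/0.8² ≈ 30.843 > 8.066, all λₙ > 0.
The n=1 mode decays slowest → dominates as t → ∞.
Asymptotic: T ~ c₁ sin(πx/0.8) e^{-λ₁t} with decay rate λ₁ ≈ 22.777.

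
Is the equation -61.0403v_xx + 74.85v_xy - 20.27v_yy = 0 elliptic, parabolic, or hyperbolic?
Computing B² - 4AC with A = -61.0403, B = 74.85, C = -20.27: discriminant = 653.374976 (positive). Answer: hyperbolic.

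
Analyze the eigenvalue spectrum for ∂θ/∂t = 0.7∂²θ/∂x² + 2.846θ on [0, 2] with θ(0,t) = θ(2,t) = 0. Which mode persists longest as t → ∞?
Eigenvalues: λₙ = 0.7n²π²/2² - 2.846.
First three modes:
  n=1: λ₁ = 0.7π²/2² - 2.846 ≈ -1.119
  n=2: λ₂ = 2.8π²/2² - 2.846 ≈ 4.063
  n=3: λ₃ = 6.3π²/2² - 2.846 ≈ 12.699
Since 0.7π²/2² ≈ 1.727 < 2.846, λ₁ < 0.
The n=1 mode grows fastest (−λₙ is largest for n=1) → dominates.
Asymptotic: θ ~ c₁ sin(πx/2) e^{1.119t} (exponential growth at rate −λ₁ ≈ 1.119).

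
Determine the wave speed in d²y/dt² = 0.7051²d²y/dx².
Speed = 0.7051. Information travels along characteristics x = x₀ ± 0.7051t.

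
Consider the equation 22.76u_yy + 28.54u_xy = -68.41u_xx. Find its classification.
Rewriting in standard form: 68.41u_xx + 28.54u_xy + 22.76u_yy = 0. Elliptic. (A = 68.41, B = 28.54, C = 22.76 gives B² - 4AC = -5413.5148.)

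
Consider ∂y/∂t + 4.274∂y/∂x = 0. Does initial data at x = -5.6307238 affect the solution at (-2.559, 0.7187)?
Yes. The characteristic through (-2.559, 0.7187) passes through x = -5.6307238.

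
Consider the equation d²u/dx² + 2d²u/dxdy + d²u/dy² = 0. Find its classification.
Parabolic. (A = 1, B = 2, C = 1 gives B² - 4AC = 0.)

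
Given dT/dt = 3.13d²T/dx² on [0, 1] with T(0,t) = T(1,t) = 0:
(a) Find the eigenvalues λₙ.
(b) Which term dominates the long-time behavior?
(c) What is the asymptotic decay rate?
Eigenvalues: λₙ = 3.13n²π².
First three modes:
  n=1: λ₁ = 3.13π² ≈ 30.892
  n=2: λ₂ = 12.52π² ≈ 123.567 (4× faster decay)
  n=3: λ₃ = 28.17π² ≈ 278.027 (9× faster decay)
As t → ∞, higher modes decay exponentially faster. The n=1 mode dominates: T ~ c₁ sin(πx) e^{-λ₁t}.
Decay rate: λ₁ = 3.13π² ≈ 30.892.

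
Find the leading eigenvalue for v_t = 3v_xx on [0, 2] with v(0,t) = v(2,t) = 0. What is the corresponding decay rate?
Eigenvalues: λₙ = 3n²π²/2².
First three modes:
  n=1: λ₁ = 3π²/2² ≈ 7.402
  n=2: λ₂ = 12π²/2² ≈ 29.609 (4× faster decay)
  n=3: λ₃ = 27π²/2² ≈ 66.62 (9× faster decay)
As t → ∞, higher modes decay exponentially faster. The n=1 mode dominates: v ~ c₁ sin(πx/2) e^{-λ₁t}.
Decay rate: λ₁ = 3π²/2² ≈ 7.402.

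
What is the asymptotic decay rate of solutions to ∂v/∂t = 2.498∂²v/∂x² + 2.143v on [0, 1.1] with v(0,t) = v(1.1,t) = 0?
Eigenvalues: λₙ = 2.498n²π²/1.1² - 2.143.
First three modes:
  n=1: λ₁ = 2.498π²/1.1² - 2.143 ≈ 18.232
  n=2: λ₂ = 9.992π²/1.1² - 2.143 ≈ 79.359
  n=3: λ₃ = 22.482π²/1.1² - 2.143 ≈ 181.236
Since 2.498π²/1.1² ≈ 20.375 > 2.143, all λₙ > 0.
The n=1 mode decays slowest → dominates as t → ∞.
Asymptotic: v ~ c₁ sin(πx/1.1) e^{-λ₁t} with decay rate λ₁ ≈ 18.232.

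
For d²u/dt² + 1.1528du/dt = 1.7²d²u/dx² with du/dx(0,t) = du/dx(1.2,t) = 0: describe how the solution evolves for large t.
u → constant (steady state). Damping (γ=1.1528) dissipates the nonconstant modes; with Neumann BCs the spatial average obeys M''+γM'=0 and tends to a finite limit.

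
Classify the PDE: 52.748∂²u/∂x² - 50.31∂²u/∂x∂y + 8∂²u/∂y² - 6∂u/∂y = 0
A = 52.748, B = -50.31, C = 8. Discriminant B² - 4AC = 843.1601. Since 843.1601 > 0, hyperbolic.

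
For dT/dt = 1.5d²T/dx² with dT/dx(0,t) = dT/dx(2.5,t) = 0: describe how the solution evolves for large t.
T → constant (steady state). Heat is conserved (no flux at boundaries); solution approaches the spatial average.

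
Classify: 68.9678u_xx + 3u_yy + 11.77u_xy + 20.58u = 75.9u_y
Rewriting in standard form: 68.9678u_xx + 11.77u_xy + 3u_yy - 75.9u_y + 20.58u = 0. Elliptic (discriminant = -689.0807).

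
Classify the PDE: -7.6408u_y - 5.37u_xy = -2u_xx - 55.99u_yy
Rewriting in standard form: 2u_xx - 5.37u_xy + 55.99u_yy - 7.6408u_y = 0. A = 2, B = -5.37, C = 55.99. Discriminant B² - 4AC = -419.0831. Since -419.0831 < 0, elliptic.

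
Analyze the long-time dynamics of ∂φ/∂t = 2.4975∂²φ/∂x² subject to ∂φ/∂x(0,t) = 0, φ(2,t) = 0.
Long-time behavior: φ → 0. Heat escapes through the Dirichlet boundary.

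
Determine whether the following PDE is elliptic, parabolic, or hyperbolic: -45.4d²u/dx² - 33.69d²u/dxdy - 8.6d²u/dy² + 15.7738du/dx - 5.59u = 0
Coefficients: A = -45.4, B = -33.69, C = -8.6. B² - 4AC = -426.7439, which is negative, so the equation is elliptic.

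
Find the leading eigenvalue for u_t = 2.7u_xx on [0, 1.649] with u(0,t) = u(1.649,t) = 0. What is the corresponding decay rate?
Eigenvalues: λₙ = 2.7n²π²/1.649².
First three modes:
  n=1: λ₁ = 2.7π²/1.649² ≈ 9.8
  n=2: λ₂ = 10.8π²/1.649² ≈ 39.2 (4× faster decay)
  n=3: λ₃ = 24.3π²/1.649² ≈ 88.199 (9× faster decay)
As t → ∞, higher modes decay exponentially faster. The n=1 mode dominates: u ~ c₁ sin(πx/1.649) e^{-λ₁t}.
Decay rate: λ₁ = 2.7π²/1.649² ≈ 9.8.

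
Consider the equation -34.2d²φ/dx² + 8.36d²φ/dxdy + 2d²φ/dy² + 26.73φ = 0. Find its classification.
Hyperbolic. (A = -34.2, B = 8.36, C = 2 gives B² - 4AC = 343.4896.)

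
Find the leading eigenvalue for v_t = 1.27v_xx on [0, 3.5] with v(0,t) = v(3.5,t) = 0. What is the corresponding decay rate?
Eigenvalues: λₙ = 1.27n²π²/3.5².
First three modes:
  n=1: λ₁ = 1.27π²/3.5² ≈ 1.023
  n=2: λ₂ = 5.08π²/3.5² ≈ 4.093 (4× faster decay)
  n=3: λ₃ = 11.43π²/3.5² ≈ 9.209 (9× faster decay)
As t → ∞, higher modes decay exponentially faster. The n=1 mode dominates: v ~ c₁ sin(πx/3.5) e^{-λ₁t}.
Decay rate: λ₁ = 1.27π²/3.5² ≈ 1.023.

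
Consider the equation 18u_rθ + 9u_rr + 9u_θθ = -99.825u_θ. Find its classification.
Rewriting in standard form: 9u_rr + 18u_rθ + 9u_θθ + 99.825u_θ = 0. Parabolic. (A = 9, B = 18, C = 9 gives B² - 4AC = 0.)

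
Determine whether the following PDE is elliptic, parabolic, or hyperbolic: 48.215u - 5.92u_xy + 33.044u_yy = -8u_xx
Rewriting in standard form: 8u_xx - 5.92u_xy + 33.044u_yy + 48.215u = 0. Coefficients: A = 8, B = -5.92, C = 33.044. B² - 4AC = -1022.3616, which is negative, so the equation is elliptic.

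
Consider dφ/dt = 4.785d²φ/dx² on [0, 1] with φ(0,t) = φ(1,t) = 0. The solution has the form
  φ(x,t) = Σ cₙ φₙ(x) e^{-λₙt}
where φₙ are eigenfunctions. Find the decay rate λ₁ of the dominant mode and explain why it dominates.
Eigenvalues: λₙ = 4.785n²π².
First three modes:
  n=1: λ₁ = 4.785π² ≈ 47.226
  n=2: λ₂ = 19.14π² ≈ 188.904 (4× faster decay)
  n=3: λ₃ = 43.065π² ≈ 425.035 (9× faster decay)
As t → ∞, higher modes decay exponentially faster. The n=1 mode dominates: φ ~ c₁ sin(πx) e^{-λ₁t}.
Decay rate: λ₁ = 4.785π² ≈ 47.226.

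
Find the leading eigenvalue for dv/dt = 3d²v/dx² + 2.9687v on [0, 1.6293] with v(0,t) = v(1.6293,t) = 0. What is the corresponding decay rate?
Eigenvalues: λₙ = 3n²π²/1.6293² - 2.9687.
First three modes:
  n=1: λ₁ = 3π²/1.6293² - 2.9687 ≈ 8.185
  n=2: λ₂ = 12π²/1.6293² - 2.9687 ≈ 41.646
  n=3: λ₃ = 27π²/1.6293² - 2.9687 ≈ 97.415
Since 3π²/1.6293² ≈ 11.154 > 2.9687, all λₙ > 0.
The n=1 mode decays slowest → dominates as t → ∞.
Asymptotic: v ~ c₁ sin(πx/1.6293) e^{-λ₁t} with decay rate λ₁ ≈ 8.185.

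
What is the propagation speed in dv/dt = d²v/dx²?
Infinite. The heat equation is parabolic, not hyperbolic, so disturbances propagate instantly.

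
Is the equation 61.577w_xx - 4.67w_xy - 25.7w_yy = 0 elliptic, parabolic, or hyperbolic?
Computing B² - 4AC with A = 61.577, B = -4.67, C = -25.7: discriminant = 6351.9245 (positive). Answer: hyperbolic.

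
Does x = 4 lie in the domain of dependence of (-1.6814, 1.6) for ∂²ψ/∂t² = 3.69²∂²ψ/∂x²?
Yes. The domain of dependence is [-7.5854, 4.2226], and 4 ∈ [-7.5854, 4.2226].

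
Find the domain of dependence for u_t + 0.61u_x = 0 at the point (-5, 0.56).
A single point: x = -5.3416. The characteristic through (-5, 0.56) is x - 0.61t = const, so x = -5 - 0.61·0.56 = -5.3416.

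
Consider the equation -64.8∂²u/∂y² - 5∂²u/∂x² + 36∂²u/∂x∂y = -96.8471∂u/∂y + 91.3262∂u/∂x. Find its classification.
Rewriting in standard form: -5∂²u/∂x² + 36∂²u/∂x∂y - 64.8∂²u/∂y² - 91.3262∂u/∂x + 96.8471∂u/∂y = 0. Parabolic. (A = -5, B = 36, C = -64.8 gives B² - 4AC = 0.)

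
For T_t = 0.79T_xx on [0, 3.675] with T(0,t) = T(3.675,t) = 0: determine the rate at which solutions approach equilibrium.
Eigenvalues: λₙ = 0.79n²π²/3.675².
First three modes:
  n=1: λ₁ = 0.79π²/3.675² ≈ 0.577
  n=2: λ₂ = 3.16π²/3.675² ≈ 2.309 (4× faster decay)
  n=3: λ₃ = 7.11π²/3.675² ≈ 5.196 (9× faster decay)
As t → ∞, higher modes decay exponentially faster. The n=1 mode dominates: T ~ c₁ sin(πx/3.675) e^{-λ₁t}.
Decay rate: λ₁ = 0.79π²/3.675² ≈ 0.577.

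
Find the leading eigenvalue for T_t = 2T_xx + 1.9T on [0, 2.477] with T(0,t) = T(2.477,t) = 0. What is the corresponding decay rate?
Eigenvalues: λₙ = 2n²π²/2.477² - 1.9.
First three modes:
  n=1: λ₁ = 2π²/2.477² - 1.9 ≈ 1.317
  n=2: λ₂ = 8π²/2.477² - 1.9 ≈ 10.969
  n=3: λ₃ = 18π²/2.477² - 1.9 ≈ 27.055
Since 2π²/2.477² ≈ 3.217 > 1.9, all λₙ > 0.
The n=1 mode decays slowest → dominates as t → ∞.
Asymptotic: T ~ c₁ sin(πx/2.477) e^{-λ₁t} with decay rate λ₁ ≈ 1.317.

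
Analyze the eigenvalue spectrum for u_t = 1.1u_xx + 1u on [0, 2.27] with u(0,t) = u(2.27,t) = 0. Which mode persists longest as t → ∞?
Eigenvalues: λₙ = 1.1n²π²/2.27² - 1.
First three modes:
  n=1: λ₁ = 1.1π²/2.27² - 1 ≈ 1.107
  n=2: λ₂ = 4.4π²/2.27² - 1 ≈ 7.428
  n=3: λ₃ = 9.9π²/2.27² - 1 ≈ 17.962
Since 1.1π²/2.27² ≈ 2.107 > 1, all λₙ > 0.
The n=1 mode decays slowest → dominates as t → ∞.
Asymptotic: u ~ c₁ sin(πx/2.27) e^{-λ₁t} with decay rate λ₁ ≈ 1.107.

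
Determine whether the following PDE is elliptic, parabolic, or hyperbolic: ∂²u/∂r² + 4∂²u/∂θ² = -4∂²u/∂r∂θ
Rewriting in standard form: ∂²u/∂r² + 4∂²u/∂r∂θ + 4∂²u/∂θ² = 0. Coefficients: A = 1, B = 4, C = 4. B² - 4AC = 0, which is zero, so the equation is parabolic.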